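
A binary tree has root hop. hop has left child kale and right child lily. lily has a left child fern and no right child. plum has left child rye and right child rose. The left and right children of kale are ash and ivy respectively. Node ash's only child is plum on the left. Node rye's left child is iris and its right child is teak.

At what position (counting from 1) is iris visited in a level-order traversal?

Level-order visits nodes level by level from the root, left to right within each level.
Level 0: hop
Level 1: kale, lily
Level 2: ash, ivy, fern
Level 3: plum
Level 4: rye, rose
Level 5: iris, teak
Full level-order sequence: hop, kale, lily, ash, ivy, fern, plum, rye, rose, iris, teak.

10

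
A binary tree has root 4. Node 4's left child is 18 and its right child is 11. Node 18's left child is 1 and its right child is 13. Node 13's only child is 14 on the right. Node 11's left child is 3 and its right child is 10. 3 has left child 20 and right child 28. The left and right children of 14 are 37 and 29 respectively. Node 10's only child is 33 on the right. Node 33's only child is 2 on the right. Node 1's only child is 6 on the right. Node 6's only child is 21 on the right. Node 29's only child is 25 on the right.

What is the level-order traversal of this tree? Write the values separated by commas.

Level-order visits nodes level by level from the root, left to right within each level.
Level 0: 4
Level 1: 18, 11
Level 2: 1, 13, 3, 10
Level 3: 6, 14, 20, 28, 33
Level 4: 21, 37, 29, 2
Level 5: 25

4, 18, 11, 1, 13, 3, 10, 6, 14, 20, 28, 33, 21, 37, 29, 2, 25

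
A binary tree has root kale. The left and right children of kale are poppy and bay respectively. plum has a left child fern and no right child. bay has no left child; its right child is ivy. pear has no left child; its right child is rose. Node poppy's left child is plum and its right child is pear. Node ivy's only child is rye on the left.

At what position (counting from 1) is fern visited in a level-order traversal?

7

Level-order visits nodes level by level from the root, left to right within each level.
Level 0: kale
Level 1: poppy, bay
Level 2: plum, pear, ivy
Level 3: fern, rose, rye
Full level-order sequence: kale, poppy, bay, plum, pear, ivy, fern, rose, rye.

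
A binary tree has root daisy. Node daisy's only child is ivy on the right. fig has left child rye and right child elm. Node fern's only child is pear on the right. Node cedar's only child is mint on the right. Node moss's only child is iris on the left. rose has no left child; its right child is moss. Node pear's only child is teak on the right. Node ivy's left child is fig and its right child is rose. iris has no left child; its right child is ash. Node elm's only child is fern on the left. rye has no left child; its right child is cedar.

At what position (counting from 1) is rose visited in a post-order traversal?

Post-order visits the left subtree, then the right subtree, then the node.
At daisy: no left child.
At daisy: go right to ivy.
  At ivy: go left to fig.
    At fig: go left to rye.
      At rye: no left child.
      At rye: go right to cedar.
        At cedar: no left child.
        At cedar: go right to mint.
          mint is a leaf — visit mint.
        Visit cedar.
      Visit rye.
    At fig: go right to elm.
      At elm: go left to fern.
        At fern: no left child.
        At fern: go right to pear.
          At pear: no left child.
          At pear: go right to teak.
            teak is a leaf — visit teak.
          Visit pear.
        Visit fern.
      At elm: no right child.
      Visit elm.
    Visit fig.
  At ivy: go right to rose.
    At rose: no left child.
    At rose: go right to moss.
      At moss: go left to iris.
        At iris: no left child.
        At iris: go right to ash.
          ash is a leaf — visit ash.
        Visit iris.
      At moss: no right child.
      Visit moss.
    Visit rose.
  Visit ivy.
Visit daisy.
Full post-order sequence: mint, cedar, rye, teak, pear, fern, elm, fig, ash, iris, moss, rose, ivy, daisy.

12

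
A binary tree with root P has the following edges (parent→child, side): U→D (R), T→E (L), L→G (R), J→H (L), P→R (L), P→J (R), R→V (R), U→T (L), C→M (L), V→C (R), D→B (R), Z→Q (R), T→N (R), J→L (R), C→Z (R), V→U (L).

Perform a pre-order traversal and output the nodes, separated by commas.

Pre-order visits the node, then its left subtree, then its right subtree.
Visit P.
At P: go left to R.
  Visit R.
  At R: no left child.
  At R: go right to V.
    Visit V.
    At V: go left to U.
      Visit U.
      At U: go left to T.
        Visit T.
        At T: go left to E.
          E is a leaf — visit E.
        At T: go right to N.
          N is a leaf — visit N.
      At U: go right to D.
        Visit D.
        At D: no left child.
        At D: go right to B.
          B is a leaf — visit B.
    At V: go right to C.
      Visit C.
      At C: go left to M.
        M is a leaf — visit M.
      At C: go right to Z.
        Visit Z.
        At Z: no left child.
        At Z: go right to Q.
          Q is a leaf — visit Q.
At P: go right to J.
  Visit J.
  At J: go left to H.
    H is a leaf — visit H.
  At J: go right to L.
    Visit L.
    At L: no left child.
    At L: go right to G.
      G is a leaf — visit G.

P, R, V, U, T, E, N, D, B, C, M, Z, Q, J, H, L, G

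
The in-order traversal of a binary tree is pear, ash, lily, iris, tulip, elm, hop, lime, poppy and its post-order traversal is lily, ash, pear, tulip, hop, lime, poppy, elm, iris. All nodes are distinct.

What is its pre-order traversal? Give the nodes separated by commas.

iris, pear, ash, lily, elm, tulip, poppy, lime, hop

The last element of post-order is the root; it splits in-order into left and right subtrees.
Root iris: left subtree has 3 nodes {pear, ash, lily}, right has 5 {tulip, elm, hop, lime, poppy}.
  Root pear: left subtree has 0 nodes { }, right has 2 {ash, lily}.
    Root ash: left subtree has 0 nodes { }, right has 1 {lily}.
  Root elm: left subtree has 1 node {tulip}, right has 3 {hop, lime, poppy}.
    Root poppy: left subtree has 2 nodes {hop, lime}, right has 0 { }.
      Root lime: left subtree has 1 node {hop}, right has 0 { }.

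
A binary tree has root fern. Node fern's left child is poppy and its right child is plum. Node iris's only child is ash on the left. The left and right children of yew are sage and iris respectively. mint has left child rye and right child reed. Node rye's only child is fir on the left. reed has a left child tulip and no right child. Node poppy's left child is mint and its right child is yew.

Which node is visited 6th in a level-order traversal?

Level-order visits nodes level by level from the root, left to right within each level.
Level 0: fern
Level 1: poppy, plum
Level 2: mint, yew
Level 3: rye, reed, sage, iris
Level 4: fir, tulip, ash
Full level-order sequence: fern, poppy, plum, mint, yew, rye, reed, sage, iris, fir, tulip, ash.

rye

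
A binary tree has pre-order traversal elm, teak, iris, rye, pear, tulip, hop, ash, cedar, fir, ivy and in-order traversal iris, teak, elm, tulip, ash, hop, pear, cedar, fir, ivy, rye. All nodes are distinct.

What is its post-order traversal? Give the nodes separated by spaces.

iris teak ash hop tulip ivy fir cedar pear rye elm

The first element of pre-order is the root; it splits in-order into left and right subtrees.
Root elm: left subtree has 2 nodes {iris, teak}, right has 8 {tulip, ash, hop, pear, cedar, fir, ivy, rye}.
  Root teak: left subtree has 1 node {iris}, right has 0 { }.
  Root rye: left subtree has 7 nodes {tulip, ash, hop, pear, cedar, fir, ivy}, right has 0 { }.
    Root pear: left subtree has 3 nodes {tulip, ash, hop}, right has 3 {cedar, fir, ivy}.
      Root tulip: left subtree has 0 nodes { }, right has 2 {ash, hop}.
        Root hop: left subtree has 1 node {ash}, right has 0 { }.
      Root cedar: left subtree has 0 nodes { }, right has 2 {fir, ivy}.
        Root fir: left subtree has 0 nodes { }, right has 1 {ivy}.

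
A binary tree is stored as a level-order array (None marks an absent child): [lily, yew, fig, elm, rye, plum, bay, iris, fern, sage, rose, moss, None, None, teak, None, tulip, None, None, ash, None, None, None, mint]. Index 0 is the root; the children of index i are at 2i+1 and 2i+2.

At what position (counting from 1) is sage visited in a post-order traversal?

6

Post-order visits the left subtree, then the right subtree, then the node.
At lily: go left to yew.
  At yew: go left to elm.
    At elm: go left to iris.
      At iris: no left child.
      At iris: go right to tulip.
        tulip is a leaf — visit tulip.
      Visit iris.
    At elm: go right to fern.
      fern is a leaf — visit fern.
    Visit elm.
  At yew: go right to rye.
    At rye: go left to sage.
      At sage: go left to ash.
        ash is a leaf — visit ash.
      At sage: no right child.
      Visit sage.
    At rye: go right to rose.
      rose is a leaf — visit rose.
    Visit rye.
  Visit yew.
At lily: go right to fig.
  At fig: go left to plum.
    At plum: go left to moss.
      At moss: go left to mint.
        mint is a leaf — visit mint.
      At moss: no right child.
      Visit moss.
    At plum: no right child.
    Visit plum.
  At fig: go right to bay.
    At bay: no left child.
    At bay: go right to teak.
      teak is a leaf — visit teak.
    Visit bay.
  Visit fig.
Visit lily.
Full post-order sequence: tulip, iris, fern, elm, ash, sage, rose, rye, yew, mint, moss, plum, teak, bay, fig, lily.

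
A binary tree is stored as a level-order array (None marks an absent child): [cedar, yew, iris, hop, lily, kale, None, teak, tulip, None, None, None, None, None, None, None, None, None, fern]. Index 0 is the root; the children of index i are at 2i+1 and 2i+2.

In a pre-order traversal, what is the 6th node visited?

fern

Pre-order visits the node, then its left subtree, then its right subtree.
Visit cedar.
At cedar: go left to yew.
  Visit yew.
  At yew: go left to hop.
    Visit hop.
    At hop: go left to teak.
      teak is a leaf — visit teak.
    At hop: go right to tulip.
      Visit tulip.
      At tulip: no left child.
      At tulip: go right to fern.
        fern is a leaf — visit fern.
  At yew: go right to lily.
    lily is a leaf — visit lily.
At cedar: go right to iris.
  Visit iris.
  At iris: go left to kale.
    kale is a leaf — visit kale.
  At iris: no right child.
Full pre-order sequence: cedar, yew, hop, teak, tulip, fern, lily, iris, kale.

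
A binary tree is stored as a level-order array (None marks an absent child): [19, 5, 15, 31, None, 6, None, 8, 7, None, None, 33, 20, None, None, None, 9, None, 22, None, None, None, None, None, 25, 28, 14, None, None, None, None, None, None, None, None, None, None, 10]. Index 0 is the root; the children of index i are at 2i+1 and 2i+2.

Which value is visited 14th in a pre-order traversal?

Pre-order visits the node, then its left subtree, then its right subtree.
Visit 19.
At 19: go left to 5.
  Visit 5.
  At 5: go left to 31.
    Visit 31.
    At 31: go left to 8.
      Visit 8.
      At 8: no left child.
      At 8: go right to 9.
        9 is a leaf — visit 9.
    At 31: go right to 7.
      Visit 7.
      At 7: no left child.
      At 7: go right to 22.
        Visit 22.
        At 22: go left to 10.
          10 is a leaf — visit 10.
        At 22: no right child.
  At 5: no right child.
At 19: go right to 15.
  Visit 15.
  At 15: go left to 6.
    Visit 6.
    At 6: go left to 33.
      Visit 33.
      At 33: no left child.
      At 33: go right to 25.
        25 is a leaf — visit 25.
    At 6: go right to 20.
      Visit 20.
      At 20: go left to 28.
        28 is a leaf — visit 28.
      At 20: go right to 14.
        14 is a leaf — visit 14.
  At 15: no right child.
Full pre-order sequence: 19, 5, 31, 8, 9, 7, 22, 10, 15, 6, 33, 25, 20, 28, 14.

28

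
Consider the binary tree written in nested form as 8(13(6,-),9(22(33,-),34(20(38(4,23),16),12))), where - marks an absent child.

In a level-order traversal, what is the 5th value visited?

22

Level-order visits nodes level by level from the root, left to right within each level.
Level 0: 8
Level 1: 13, 9
Level 2: 6, 22, 34
Level 3: 33, 20, 12
Level 4: 38, 16
Level 5: 4, 23
Full level-order sequence: 8, 13, 9, 6, 22, 34, 33, 20, 12, 38, 16, 4, 23.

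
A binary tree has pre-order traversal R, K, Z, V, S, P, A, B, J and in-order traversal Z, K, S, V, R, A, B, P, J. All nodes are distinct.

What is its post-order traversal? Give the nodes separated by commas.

The first element of pre-order is the root; it splits in-order into left and right subtrees.
Root R: left subtree has 4 nodes {Z, K, S, V}, right has 4 {A, B, P, J}.
  Root K: left subtree has 1 node {Z}, right has 2 {S, V}.
    Root V: left subtree has 1 node {S}, right has 0 { }.
  Root P: left subtree has 2 nodes {A, B}, right has 1 {J}.
    Root A: left subtree has 0 nodes { }, right has 1 {B}.

Z, S, V, K, B, A, J, P, R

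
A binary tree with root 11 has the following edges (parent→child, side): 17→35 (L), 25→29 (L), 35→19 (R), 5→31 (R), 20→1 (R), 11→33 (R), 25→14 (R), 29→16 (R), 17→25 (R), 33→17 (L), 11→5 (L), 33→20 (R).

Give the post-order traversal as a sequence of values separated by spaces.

31 5 19 35 16 29 14 25 17 1 20 33 11

Post-order visits the left subtree, then the right subtree, then the node.
At 11: go left to 5.
  At 5: no left child.
  At 5: go right to 31.
    31 is a leaf — visit 31.
  Visit 5.
At 11: go right to 33.
  At 33: go left to 17.
    At 17: go left to 35.
      At 35: no left child.
      At 35: go right to 19.
        19 is a leaf — visit 19.
      Visit 35.
    At 17: go right to 25.
      At 25: go left to 29.
        At 29: no left child.
        At 29: go right to 16.
          16 is a leaf — visit 16.
        Visit 29.
      At 25: go right to 14.
        14 is a leaf — visit 14.
      Visit 25.
    Visit 17.
  At 33: go right to 20.
    At 20: no left child.
    At 20: go right to 1.
      1 is a leaf — visit 1.
    Visit 20.
  Visit 33.
Visit 11.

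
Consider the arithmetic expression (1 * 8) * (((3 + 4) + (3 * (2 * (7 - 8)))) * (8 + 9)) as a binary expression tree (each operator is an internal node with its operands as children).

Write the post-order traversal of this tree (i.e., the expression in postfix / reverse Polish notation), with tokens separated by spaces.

1 8 * 3 4 + 3 2 7 8 - * * + 8 9 + * *

Post-order on an expression tree gives postfix notation: for each operator, emit left operand, right operand, then the operator.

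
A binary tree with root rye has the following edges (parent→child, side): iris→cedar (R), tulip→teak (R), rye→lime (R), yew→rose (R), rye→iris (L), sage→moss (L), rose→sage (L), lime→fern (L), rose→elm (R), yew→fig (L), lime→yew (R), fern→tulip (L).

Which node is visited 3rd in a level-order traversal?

lime

Level-order visits nodes level by level from the root, left to right within each level.
Level 0: rye
Level 1: iris, lime
Level 2: cedar, fern, yew
Level 3: tulip, fig, rose
Level 4: teak, sage, elm
Level 5: moss
Full level-order sequence: rye, iris, lime, cedar, fern, yew, tulip, fig, rose, teak, sage, elm, moss.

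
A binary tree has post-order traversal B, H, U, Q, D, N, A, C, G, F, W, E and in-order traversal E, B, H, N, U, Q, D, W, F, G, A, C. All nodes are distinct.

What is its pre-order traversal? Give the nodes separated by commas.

E, W, N, H, B, D, Q, U, F, G, C, A

The last element of post-order is the root; it splits in-order into left and right subtrees.
Root E: left subtree has 0 nodes { }, right has 11 {B, H, N, U, Q, D, W, F, G, A, C}.
  Root W: left subtree has 6 nodes {B, H, N, U, Q, D}, right has 4 {F, G, A, C}.
    Root N: left subtree has 2 nodes {B, H}, right has 3 {U, Q, D}.
      Root H: left subtree has 1 node {B}, right has 0 { }.
      Root D: left subtree has 2 nodes {U, Q}, right has 0 { }.
        Root Q: left subtree has 1 node {U}, right has 0 { }.
    Root F: left subtree has 0 nodes { }, right has 3 {G, A, C}.
      Root G: left subtree has 0 nodes { }, right has 2 {A, C}.
        Root C: left subtree has 1 node {A}, right has 0 { }.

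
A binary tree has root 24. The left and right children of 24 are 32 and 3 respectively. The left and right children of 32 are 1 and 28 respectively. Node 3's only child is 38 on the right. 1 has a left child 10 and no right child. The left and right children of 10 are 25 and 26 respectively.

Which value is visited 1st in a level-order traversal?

24

Level-order visits nodes level by level from the root, left to right within each level.
Level 0: 24
Level 1: 32, 3
Level 2: 1, 28, 38
Level 3: 10
Level 4: 25, 26
Full level-order sequence: 24, 32, 3, 1, 28, 38, 10, 25, 26.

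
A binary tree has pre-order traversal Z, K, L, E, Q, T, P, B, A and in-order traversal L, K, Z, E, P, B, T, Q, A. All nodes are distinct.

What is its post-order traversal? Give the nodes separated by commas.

L, K, B, P, T, A, Q, E, Z

The first element of pre-order is the root; it splits in-order into left and right subtrees.
Root Z: left subtree has 2 nodes {L, K}, right has 6 {E, P, B, T, Q, A}.
  Root K: left subtree has 1 node {L}, right has 0 { }.
  Root E: left subtree has 0 nodes { }, right has 5 {P, B, T, Q, A}.
    Root Q: left subtree has 3 nodes {P, B, T}, right has 1 {A}.
      Root T: left subtree has 2 nodes {P, B}, right has 0 { }.
        Root P: left subtree has 0 nodes { }, right has 1 {B}.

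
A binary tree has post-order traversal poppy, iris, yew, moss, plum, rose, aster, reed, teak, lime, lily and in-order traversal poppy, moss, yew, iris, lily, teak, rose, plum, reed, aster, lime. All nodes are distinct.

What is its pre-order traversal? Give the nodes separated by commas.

The last element of post-order is the root; it splits in-order into left and right subtrees.
Root lily: left subtree has 4 nodes {poppy, moss, yew, iris}, right has 6 {teak, rose, plum, reed, aster, lime}.
  Root moss: left subtree has 1 node {poppy}, right has 2 {yew, iris}.
    Root yew: left subtree has 0 nodes { }, right has 1 {iris}.
  Root lime: left subtree has 5 nodes {teak, rose, plum, reed, aster}, right has 0 { }.
    Root teak: left subtree has 0 nodes { }, right has 4 {rose, plum, reed, aster}.
      Root reed: left subtree has 2 nodes {rose, plum}, right has 1 {aster}.
        Root rose: left subtree has 0 nodes { }, right has 1 {plum}.

lily, moss, poppy, yew, iris, lime, teak, reed, rose, plum, aster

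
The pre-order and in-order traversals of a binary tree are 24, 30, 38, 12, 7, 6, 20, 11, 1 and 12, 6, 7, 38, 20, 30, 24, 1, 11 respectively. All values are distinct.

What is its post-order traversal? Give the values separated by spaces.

6 7 12 20 38 30 1 11 24

The first element of pre-order is the root; it splits in-order into left and right subtrees.
Root 24: left subtree has 6 nodes {12, 6, 7, 38, 20, 30}, right has 2 {1, 11}.
  Root 30: left subtree has 5 nodes {12, 6, 7, 38, 20}, right has 0 { }.
    Root 38: left subtree has 3 nodes {12, 6, 7}, right has 1 {20}.
      Root 12: left subtree has 0 nodes { }, right has 2 {6, 7}.
        Root 7: left subtree has 1 node {6}, right has 0 { }.
  Root 11: left subtree has 1 node {1}, right has 0 { }.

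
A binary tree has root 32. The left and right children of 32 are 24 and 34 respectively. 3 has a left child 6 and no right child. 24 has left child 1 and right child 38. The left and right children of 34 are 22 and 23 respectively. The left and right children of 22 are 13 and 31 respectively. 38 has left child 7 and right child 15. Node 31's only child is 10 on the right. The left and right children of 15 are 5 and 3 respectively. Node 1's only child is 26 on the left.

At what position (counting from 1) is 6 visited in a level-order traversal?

Level-order visits nodes level by level from the root, left to right within each level.
Level 0: 32
Level 1: 24, 34
Level 2: 1, 38, 22, 23
Level 3: 26, 7, 15, 13, 31
Level 4: 5, 3, 10
Level 5: 6
Full level-order sequence: 32, 24, 34, 1, 38, 22, 23, 26, 7, 15, 13, 31, 5, 3, 10, 6.

16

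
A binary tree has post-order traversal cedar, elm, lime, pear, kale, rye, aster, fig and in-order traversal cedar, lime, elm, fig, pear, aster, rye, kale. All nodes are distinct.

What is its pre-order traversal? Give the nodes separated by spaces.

The last element of post-order is the root; it splits in-order into left and right subtrees.
Root fig: left subtree has 3 nodes {cedar, lime, elm}, right has 4 {pear, aster, rye, kale}.
  Root lime: left subtree has 1 node {cedar}, right has 1 {elm}.
  Root aster: left subtree has 1 node {pear}, right has 2 {rye, kale}.
    Root rye: left subtree has 0 nodes { }, right has 1 {kale}.

fig lime cedar elm aster pear rye kale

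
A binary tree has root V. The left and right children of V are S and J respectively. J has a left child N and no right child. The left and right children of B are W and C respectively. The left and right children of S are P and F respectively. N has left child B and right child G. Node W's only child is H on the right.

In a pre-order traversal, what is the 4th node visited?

Pre-order visits the node, then its left subtree, then its right subtree.
Visit V.
At V: go left to S.
  Visit S.
  At S: go left to P.
    P is a leaf — visit P.
  At S: go right to F.
    F is a leaf — visit F.
At V: go right to J.
  Visit J.
  At J: go left to N.
    Visit N.
    At N: go left to B.
      Visit B.
      At B: go left to W.
        Visit W.
        At W: no left child.
        At W: go right to H.
          H is a leaf — visit H.
      At B: go right to C.
        C is a leaf — visit C.
    At N: go right to G.
      G is a leaf — visit G.
  At J: no right child.
Full pre-order sequence: V, S, P, F, J, N, B, W, H, C, G.

F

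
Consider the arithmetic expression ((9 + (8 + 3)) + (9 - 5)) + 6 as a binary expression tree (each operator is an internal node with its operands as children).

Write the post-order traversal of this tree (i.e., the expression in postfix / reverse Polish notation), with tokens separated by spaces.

Post-order on an expression tree gives postfix notation: for each operator, emit left operand, right operand, then the operator.

9 8 3 + + 9 5 - + 6 +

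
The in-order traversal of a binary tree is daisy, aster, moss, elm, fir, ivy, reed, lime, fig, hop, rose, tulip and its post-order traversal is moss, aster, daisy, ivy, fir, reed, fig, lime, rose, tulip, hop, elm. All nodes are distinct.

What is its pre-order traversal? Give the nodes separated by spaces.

elm daisy aster moss hop lime reed fir ivy fig tulip rose

The last element of post-order is the root; it splits in-order into left and right subtrees.
Root elm: left subtree has 3 nodes {daisy, aster, moss}, right has 8 {fir, ivy, reed, lime, fig, hop, rose, tulip}.
  Root daisy: left subtree has 0 nodes { }, right has 2 {aster, moss}.
    Root aster: left subtree has 0 nodes { }, right has 1 {moss}.
  Root hop: left subtree has 5 nodes {fir, ivy, reed, lime, fig}, right has 2 {rose, tulip}.
    Root lime: left subtree has 3 nodes {fir, ivy, reed}, right has 1 {fig}.
      Root reed: left subtree has 2 nodes {fir, ivy}, right has 0 { }.
        Root fir: left subtree has 0 nodes { }, right has 1 {ivy}.
    Root tulip: left subtree has 1 node {rose}, right has 0 { }.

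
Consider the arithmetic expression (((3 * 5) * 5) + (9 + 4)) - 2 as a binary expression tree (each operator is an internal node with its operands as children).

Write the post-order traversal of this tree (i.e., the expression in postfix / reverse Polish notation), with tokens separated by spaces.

3 5 * 5 * 9 4 + + 2 -

Post-order on an expression tree gives postfix notation: for each operator, emit left operand, right operand, then the operator.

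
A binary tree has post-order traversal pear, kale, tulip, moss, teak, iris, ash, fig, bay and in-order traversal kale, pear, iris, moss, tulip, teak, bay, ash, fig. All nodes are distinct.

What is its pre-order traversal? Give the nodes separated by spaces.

The last element of post-order is the root; it splits in-order into left and right subtrees.
Root bay: left subtree has 6 nodes {kale, pear, iris, moss, tulip, teak}, right has 2 {ash, fig}.
  Root iris: left subtree has 2 nodes {kale, pear}, right has 3 {moss, tulip, teak}.
    Root kale: left subtree has 0 nodes { }, right has 1 {pear}.
    Root teak: left subtree has 2 nodes {moss, tulip}, right has 0 { }.
      Root moss: left subtree has 0 nodes { }, right has 1 {tulip}.
  Root fig: left subtree has 1 node {ash}, right has 0 { }.

bay iris kale pear teak moss tulip fig ash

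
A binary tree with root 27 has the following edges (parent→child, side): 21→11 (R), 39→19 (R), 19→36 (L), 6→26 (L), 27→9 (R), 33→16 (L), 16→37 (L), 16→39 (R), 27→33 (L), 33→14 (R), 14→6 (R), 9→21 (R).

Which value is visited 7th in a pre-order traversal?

36

Pre-order visits the node, then its left subtree, then its right subtree.
Visit 27.
At 27: go left to 33.
  Visit 33.
  At 33: go left to 16.
    Visit 16.
    At 16: go left to 37.
      37 is a leaf — visit 37.
    At 16: go right to 39.
      Visit 39.
      At 39: no left child.
      At 39: go right to 19.
        Visit 19.
        At 19: go left to 36.
          36 is a leaf — visit 36.
        At 19: no right child.
  At 33: go right to 14.
    Visit 14.
    At 14: no left child.
    At 14: go right to 6.
      Visit 6.
      At 6: go left to 26.
        26 is a leaf — visit 26.
      At 6: no right child.
At 27: go right to 9.
  Visit 9.
  At 9: no left child.
  At 9: go right to 21.
    Visit 21.
    At 21: no left child.
    At 21: go right to 11.
      11 is a leaf — visit 11.
Full pre-order sequence: 27, 33, 16, 37, 39, 19, 36, 14, 6, 26, 9, 21, 11.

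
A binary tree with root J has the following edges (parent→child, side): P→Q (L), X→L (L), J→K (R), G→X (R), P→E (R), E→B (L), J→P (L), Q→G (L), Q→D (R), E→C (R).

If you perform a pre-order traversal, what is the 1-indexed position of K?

11

Pre-order visits the node, then its left subtree, then its right subtree.
Visit J.
At J: go left to P.
  Visit P.
  At P: go left to Q.
    Visit Q.
    At Q: go left to G.
      Visit G.
      At G: no left child.
      At G: go right to X.
        Visit X.
        At X: go left to L.
          L is a leaf — visit L.
        At X: no right child.
    At Q: go right to D.
      D is a leaf — visit D.
  At P: go right to E.
    Visit E.
    At E: go left to B.
      B is a leaf — visit B.
    At E: go right to C.
      C is a leaf — visit C.
At J: go right to K.
  K is a leaf — visit K.
Full pre-order sequence: J, P, Q, G, X, L, D, E, B, C, K.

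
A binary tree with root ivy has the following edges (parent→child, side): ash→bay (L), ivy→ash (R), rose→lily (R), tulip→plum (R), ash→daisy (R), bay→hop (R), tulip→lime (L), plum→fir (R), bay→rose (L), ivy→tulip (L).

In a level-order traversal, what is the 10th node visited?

hop

Level-order visits nodes level by level from the root, left to right within each level.
Level 0: ivy
Level 1: tulip, ash
Level 2: lime, plum, bay, daisy
Level 3: fir, rose, hop
Level 4: lily
Full level-order sequence: ivy, tulip, ash, lime, plum, bay, daisy, fir, rose, hop, lily.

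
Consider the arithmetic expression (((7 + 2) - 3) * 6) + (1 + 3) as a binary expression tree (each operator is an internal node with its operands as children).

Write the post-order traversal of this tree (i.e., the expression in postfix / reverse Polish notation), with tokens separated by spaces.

7 2 + 3 - 6 * 1 3 + +

Post-order on an expression tree gives postfix notation: for each operator, emit left operand, right operand, then the operator.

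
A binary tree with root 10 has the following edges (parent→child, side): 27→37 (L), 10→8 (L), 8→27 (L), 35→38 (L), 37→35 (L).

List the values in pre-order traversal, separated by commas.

10, 8, 27, 37, 35, 38

Pre-order visits the node, then its left subtree, then its right subtree.
Visit 10.
At 10: go left to 8.
  Visit 8.
  At 8: go left to 27.
    Visit 27.
    At 27: go left to 37.
      Visit 37.
      At 37: go left to 35.
        Visit 35.
        At 35: go left to 38.
          38 is a leaf — visit 38.
        At 35: no right child.
      At 37: no right child.
    At 27: no right child.
  At 8: no right child.
At 10: no right child.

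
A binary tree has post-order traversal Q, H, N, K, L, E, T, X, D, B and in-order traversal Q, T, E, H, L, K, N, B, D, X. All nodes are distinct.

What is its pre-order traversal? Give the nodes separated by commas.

The last element of post-order is the root; it splits in-order into left and right subtrees.
Root B: left subtree has 7 nodes {Q, T, E, H, L, K, N}, right has 2 {D, X}.
  Root T: left subtree has 1 node {Q}, right has 5 {E, H, L, K, N}.
    Root E: left subtree has 0 nodes { }, right has 4 {H, L, K, N}.
      Root L: left subtree has 1 node {H}, right has 2 {K, N}.
        Root K: left subtree has 0 nodes { }, right has 1 {N}.
  Root D: left subtree has 0 nodes { }, right has 1 {X}.

B, T, Q, E, L, H, K, N, D, X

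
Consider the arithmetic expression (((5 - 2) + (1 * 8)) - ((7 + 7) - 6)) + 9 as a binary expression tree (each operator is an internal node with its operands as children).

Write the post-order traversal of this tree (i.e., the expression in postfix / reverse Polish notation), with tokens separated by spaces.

5 2 - 1 8 * + 7 7 + 6 - - 9 +

Post-order on an expression tree gives postfix notation: for each operator, emit left operand, right operand, then the operator.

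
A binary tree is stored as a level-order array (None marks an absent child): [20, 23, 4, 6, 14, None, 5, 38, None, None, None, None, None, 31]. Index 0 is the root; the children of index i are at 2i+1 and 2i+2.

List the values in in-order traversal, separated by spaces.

In-order visits the left subtree, then the node, then the right subtree.
At 20: go left to 23.
  At 23: go left to 6.
    At 6: go left to 38.
      38 is a leaf — visit 38.
    Visit 6.
    At 6: no right child.
  Visit 23.
  At 23: go right to 14.
    14 is a leaf — visit 14.
Visit 20.
At 20: go right to 4.
  At 4: no left child.
  Visit 4.
  At 4: go right to 5.
    At 5: go left to 31.
      31 is a leaf — visit 31.
    Visit 5.
    At 5: no right child.

38 6 23 14 20 4 31 5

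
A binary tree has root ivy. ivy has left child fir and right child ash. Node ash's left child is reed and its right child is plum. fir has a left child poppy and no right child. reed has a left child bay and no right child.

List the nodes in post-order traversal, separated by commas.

Post-order visits the left subtree, then the right subtree, then the node.
At ivy: go left to fir.
  At fir: go left to poppy.
    poppy is a leaf — visit poppy.
  At fir: no right child.
  Visit fir.
At ivy: go right to ash.
  At ash: go left to reed.
    At reed: go left to bay.
      bay is a leaf — visit bay.
    At reed: no right child.
    Visit reed.
  At ash: go right to plum.
    plum is a leaf — visit plum.
  Visit ash.
Visit ivy.

poppy, fir, bay, reed, plum, ash, ivy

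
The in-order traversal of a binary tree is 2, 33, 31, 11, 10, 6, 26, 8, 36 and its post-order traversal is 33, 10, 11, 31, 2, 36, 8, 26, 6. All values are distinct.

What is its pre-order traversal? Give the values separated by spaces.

The last element of post-order is the root; it splits in-order into left and right subtrees.
Root 6: left subtree has 5 nodes {2, 33, 31, 11, 10}, right has 3 {26, 8, 36}.
  Root 2: left subtree has 0 nodes { }, right has 4 {33, 31, 11, 10}.
    Root 31: left subtree has 1 node {33}, right has 2 {11, 10}.
      Root 11: left subtree has 0 nodes { }, right has 1 {10}.
  Root 26: left subtree has 0 nodes { }, right has 2 {8, 36}.
    Root 8: left subtree has 0 nodes { }, right has 1 {36}.

6 2 31 33 11 10 26 8 36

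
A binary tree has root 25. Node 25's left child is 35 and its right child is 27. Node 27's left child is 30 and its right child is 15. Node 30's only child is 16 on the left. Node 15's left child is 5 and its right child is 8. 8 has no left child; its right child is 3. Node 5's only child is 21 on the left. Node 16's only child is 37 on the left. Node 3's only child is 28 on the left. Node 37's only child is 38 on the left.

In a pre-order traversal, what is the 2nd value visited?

Pre-order visits the node, then its left subtree, then its right subtree.
Visit 25.
At 25: go left to 35.
  35 is a leaf — visit 35.
At 25: go right to 27.
  Visit 27.
  At 27: go left to 30.
    Visit 30.
    At 30: go left to 16.
      Visit 16.
      At 16: go left to 37.
        Visit 37.
        At 37: go left to 38.
          38 is a leaf — visit 38.
        At 37: no right child.
      At 16: no right child.
    At 30: no right child.
  At 27: go right to 15.
    Visit 15.
    At 15: go left to 5.
      Visit 5.
      At 5: go left to 21.
        21 is a leaf — visit 21.
      At 5: no right child.
    At 15: go right to 8.
      Visit 8.
      At 8: no left child.
      At 8: go right to 3.
        Visit 3.
        At 3: go left to 28.
          28 is a leaf — visit 28.
        At 3: no right child.
Full pre-order sequence: 25, 35, 27, 30, 16, 37, 38, 15, 5, 21, 8, 3, 28.

35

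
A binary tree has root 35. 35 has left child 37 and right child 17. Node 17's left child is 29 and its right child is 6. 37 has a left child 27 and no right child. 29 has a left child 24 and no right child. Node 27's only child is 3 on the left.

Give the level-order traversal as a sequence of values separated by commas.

Level-order visits nodes level by level from the root, left to right within each level.
Level 0: 35
Level 1: 37, 17
Level 2: 27, 29, 6
Level 3: 3, 24

35, 37, 17, 27, 29, 6, 3, 24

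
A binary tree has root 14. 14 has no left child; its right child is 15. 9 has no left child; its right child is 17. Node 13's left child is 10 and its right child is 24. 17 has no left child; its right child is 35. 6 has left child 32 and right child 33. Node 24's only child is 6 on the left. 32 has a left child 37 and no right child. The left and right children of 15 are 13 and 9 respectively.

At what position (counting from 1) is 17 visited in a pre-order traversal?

Pre-order visits the node, then its left subtree, then its right subtree.
Visit 14.
At 14: no left child.
At 14: go right to 15.
  Visit 15.
  At 15: go left to 13.
    Visit 13.
    At 13: go left to 10.
      10 is a leaf — visit 10.
    At 13: go right to 24.
      Visit 24.
      At 24: go left to 6.
        Visit 6.
        At 6: go left to 32.
          Visit 32.
          At 32: go left to 37.
            37 is a leaf — visit 37.
          At 32: no right child.
        At 6: go right to 33.
          33 is a leaf — visit 33.
      At 24: no right child.
  At 15: go right to 9.
    Visit 9.
    At 9: no left child.
    At 9: go right to 17.
      Visit 17.
      At 17: no left child.
      At 17: go right to 35.
        35 is a leaf — visit 35.
Full pre-order sequence: 14, 15, 13, 10, 24, 6, 32, 37, 33, 9, 17, 35.

11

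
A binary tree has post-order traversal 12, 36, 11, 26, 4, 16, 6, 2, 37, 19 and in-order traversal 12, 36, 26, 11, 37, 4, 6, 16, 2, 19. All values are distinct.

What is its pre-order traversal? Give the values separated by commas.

19, 37, 26, 36, 12, 11, 2, 6, 4, 16

The last element of post-order is the root; it splits in-order into left and right subtrees.
Root 19: left subtree has 9 nodes {12, 36, 26, 11, 37, 4, 6, 16, 2}, right has 0 { }.
  Root 37: left subtree has 4 nodes {12, 36, 26, 11}, right has 4 {4, 6, 16, 2}.
    Root 26: left subtree has 2 nodes {12, 36}, right has 1 {11}.
      Root 36: left subtree has 1 node {12}, right has 0 { }.
    Root 2: left subtree has 3 nodes {4, 6, 16}, right has 0 { }.
      Root 6: left subtree has 1 node {4}, right has 1 {16}.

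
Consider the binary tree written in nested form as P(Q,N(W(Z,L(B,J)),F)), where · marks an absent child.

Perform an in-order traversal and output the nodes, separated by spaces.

Q P Z W B L J N F

In-order visits the left subtree, then the node, then the right subtree.
At P: go left to Q.
  Q is a leaf — visit Q.
Visit P.
At P: go right to N.
  At N: go left to W.
    At W: go left to Z.
      Z is a leaf — visit Z.
    Visit W.
    At W: go right to L.
      At L: go left to B.
        B is a leaf — visit B.
      Visit L.
      At L: go right to J.
        J is a leaf — visit J.
  Visit N.
  At N: go right to F.
    F is a leaf — visit F.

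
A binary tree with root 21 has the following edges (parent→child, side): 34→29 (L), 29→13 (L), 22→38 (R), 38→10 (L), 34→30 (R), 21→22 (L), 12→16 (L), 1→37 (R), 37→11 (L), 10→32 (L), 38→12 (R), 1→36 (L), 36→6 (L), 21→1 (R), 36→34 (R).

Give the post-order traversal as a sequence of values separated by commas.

32, 10, 16, 12, 38, 22, 6, 13, 29, 30, 34, 36, 11, 37, 1, 21

Post-order visits the left subtree, then the right subtree, then the node.
At 21: go left to 22.
  At 22: no left child.
  At 22: go right to 38.
    At 38: go left to 10.
      At 10: go left to 32.
        32 is a leaf — visit 32.
      At 10: no right child.
      Visit 10.
    At 38: go right to 12.
      At 12: go left to 16.
        16 is a leaf — visit 16.
      At 12: no right child.
      Visit 12.
    Visit 38.
  Visit 22.
At 21: go right to 1.
  At 1: go left to 36.
    At 36: go left to 6.
      6 is a leaf — visit 6.
    At 36: go right to 34.
      At 34: go left to 29.
        At 29: go left to 13.
          13 is a leaf — visit 13.
        At 29: no right child.
        Visit 29.
      At 34: go right to 30.
        30 is a leaf — visit 30.
      Visit 34.
    Visit 36.
  At 1: go right to 37.
    At 37: go left to 11.
      11 is a leaf — visit 11.
    At 37: no right child.
    Visit 37.
  Visit 1.
Visit 21.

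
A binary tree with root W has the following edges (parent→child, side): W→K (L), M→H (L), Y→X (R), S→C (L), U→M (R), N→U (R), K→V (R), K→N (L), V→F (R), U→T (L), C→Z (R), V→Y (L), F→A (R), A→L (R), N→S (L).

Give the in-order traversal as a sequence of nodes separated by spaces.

In-order visits the left subtree, then the node, then the right subtree.
At W: go left to K.
  At K: go left to N.
    At N: go left to S.
      At S: go left to C.
        At C: no left child.
        Visit C.
        At C: go right to Z.
          Z is a leaf — visit Z.
      Visit S.
      At S: no right child.
    Visit N.
    At N: go right to U.
      At U: go left to T.
        T is a leaf — visit T.
      Visit U.
      At U: go right to M.
        At M: go left to H.
          H is a leaf — visit H.
        Visit M.
        At M: no right child.
  Visit K.
  At K: go right to V.
    At V: go left to Y.
      At Y: no left child.
      Visit Y.
      At Y: go right to X.
        X is a leaf — visit X.
    Visit V.
    At V: go right to F.
      At F: no left child.
      Visit F.
      At F: go right to A.
        At A: no left child.
        Visit A.
        At A: go right to L.
          L is a leaf — visit L.
Visit W.
At W: no right child.

C Z S N T U H M K Y X V F A L W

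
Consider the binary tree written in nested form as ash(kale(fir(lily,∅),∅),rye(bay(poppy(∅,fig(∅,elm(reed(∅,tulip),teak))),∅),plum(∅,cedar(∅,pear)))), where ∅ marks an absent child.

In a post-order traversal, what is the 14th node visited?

Post-order visits the left subtree, then the right subtree, then the node.
At ash: go left to kale.
  At kale: go left to fir.
    At fir: go left to lily.
      lily is a leaf — visit lily.
    At fir: no right child.
    Visit fir.
  At kale: no right child.
  Visit kale.
At ash: go right to rye.
  At rye: go left to bay.
    At bay: go left to poppy.
      At poppy: no left child.
      At poppy: go right to fig.
        At fig: no left child.
        At fig: go right to elm.
          At elm: go left to reed.
            At reed: no left child.
            At reed: go right to tulip.
              tulip is a leaf — visit tulip.
            Visit reed.
          At elm: go right to teak.
            teak is a leaf — visit teak.
          Visit elm.
        Visit fig.
      Visit poppy.
    At bay: no right child.
    Visit bay.
  At rye: go right to plum.
    At plum: no left child.
    At plum: go right to cedar.
      At cedar: no left child.
      At cedar: go right to pear.
        pear is a leaf — visit pear.
      Visit cedar.
    Visit plum.
  Visit rye.
Visit ash.
Full post-order sequence: lily, fir, kale, tulip, reed, teak, elm, fig, poppy, bay, pear, cedar, plum, rye, ash.

rye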